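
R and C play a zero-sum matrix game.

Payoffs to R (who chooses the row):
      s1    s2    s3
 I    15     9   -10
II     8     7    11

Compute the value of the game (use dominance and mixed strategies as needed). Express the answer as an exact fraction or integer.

Column s1 is strictly dominated by s2 for C (it gives R more in every row).
The remaining 2×2 game on (I, II) × (s2, s3) has no saddle point. Let R play I with probability p; indifference gives 9p + 7(1−p) = −10p + 11(1−p), so p = 4/23.
Similarly C's optimal q on s2 is 21/23, and the value is 9·(21/23) + (-10)·(2/23) = 169/23.

169/23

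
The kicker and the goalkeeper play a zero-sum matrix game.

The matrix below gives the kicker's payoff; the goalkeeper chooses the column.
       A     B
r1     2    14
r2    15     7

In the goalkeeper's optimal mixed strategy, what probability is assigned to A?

7/20

Row minima are 2 and 7, so the kicker's maximin is 7; column maxima are 15 and 14, so the goalkeeper's minimax is 14. These differ, so the equilibrium is in mixed strategies.
Let the goalkeeper play A with probability q. The kicker is indifferent when 2q + 14(1−q) = 15q + 7(1−q), giving q = 7/20.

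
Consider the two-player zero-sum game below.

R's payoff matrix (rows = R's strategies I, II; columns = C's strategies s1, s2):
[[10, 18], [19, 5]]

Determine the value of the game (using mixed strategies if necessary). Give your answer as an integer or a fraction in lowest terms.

146/11

Row minima are 10 and 5, so R's maximin is 10; column maxima are 19 and 18, so C's minimax is 18. These differ, so the equilibrium is in mixed strategies.
Let R play I with probability p. C is indifferent when 10p + 19(1−p) = 18p + 5(1−p), giving p = 7/11.
Let C play s1 with probability q. R is indifferent when 10q + 18(1−q) = 19q + 5(1−q), giving q = 13/22.
The value is 10·(13/22) + (18)·(9/22) = 146/11.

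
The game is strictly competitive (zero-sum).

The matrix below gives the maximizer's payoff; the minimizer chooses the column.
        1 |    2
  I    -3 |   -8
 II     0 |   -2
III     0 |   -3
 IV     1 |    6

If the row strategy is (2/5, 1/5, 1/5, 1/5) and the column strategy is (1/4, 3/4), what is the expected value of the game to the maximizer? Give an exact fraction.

-5/2

Against (1/4, 3/4), each row's expected payoff is I: -27/4; II: -3/2; III: -9/4; IV: 19/4.
Taking the (2/5, 1/5, 1/5, 1/5)-weighted average: (2/5)·(-27/4) + (1/5)·(-3/2) + (1/5)·(-9/4) + (1/5)·(19/4) = -5/2.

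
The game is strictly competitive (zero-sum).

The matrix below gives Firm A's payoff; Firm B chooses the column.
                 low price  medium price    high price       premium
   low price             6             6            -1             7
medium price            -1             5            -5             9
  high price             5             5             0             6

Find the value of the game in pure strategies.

0

Row minima: -1, -5, 0 → Firm A's maximin is 0.
Column maxima: 6, 6, 0, 9 → Firm B's minimax is 0.
They coincide at (high price, high price), so the value is 0.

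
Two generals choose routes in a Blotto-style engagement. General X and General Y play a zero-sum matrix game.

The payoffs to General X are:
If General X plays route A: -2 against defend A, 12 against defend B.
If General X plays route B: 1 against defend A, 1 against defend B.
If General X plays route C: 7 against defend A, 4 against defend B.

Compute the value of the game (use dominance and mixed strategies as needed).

Row route B is strictly dominated by row route C, so General X never plays it.
The remaining 2×2 game on (route A, route C) × (defend A, defend B) has no saddle point. Let General X play route A with probability p; indifference gives −2p + 7(1−p) = 12p + 4(1−p), so p = 3/17.
Similarly General Y's optimal q on defend A is 8/17, and the value is -2·(8/17) + (12)·(9/17) = 92/17.

92/17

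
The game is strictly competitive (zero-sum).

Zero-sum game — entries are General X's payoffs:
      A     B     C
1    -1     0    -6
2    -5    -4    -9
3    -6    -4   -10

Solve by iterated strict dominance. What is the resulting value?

-6

Row 3 is strictly dominated by row 1 (-1>-6, 0>-4, -6>-10); eliminate 3.
Row 2 is strictly dominated by row 1 (-1>-5, 0>-4, -6>-9); eliminate 2.
Column A is strictly dominated by C for General Y (-6<-1); eliminate A.
Column B is strictly dominated by C for General Y (-6<0); eliminate B.
Only (1, C) remains, with payoff -6.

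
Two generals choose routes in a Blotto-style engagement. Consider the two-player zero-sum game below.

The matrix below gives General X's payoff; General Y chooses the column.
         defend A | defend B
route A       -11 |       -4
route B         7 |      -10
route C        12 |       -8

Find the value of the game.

Row route B is strictly dominated by row route C, so General X never plays it.
The remaining 2×2 game on (route A, route C) × (defend A, defend B) has no saddle point. Let General X play route A with probability p; indifference gives −11p + 12(1−p) = −4p − 8(1−p), so p = 20/27.
Similarly General Y's optimal q on defend A is 4/27, and the value is -11·(4/27) + (-4)·(23/27) = -136/27.

-136/27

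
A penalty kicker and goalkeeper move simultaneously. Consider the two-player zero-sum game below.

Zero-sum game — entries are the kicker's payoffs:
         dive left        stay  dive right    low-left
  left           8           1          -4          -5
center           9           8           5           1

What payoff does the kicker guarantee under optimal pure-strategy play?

1

Row minima: -5, 1 → the kicker's maximin is 1.
Column maxima: 9, 8, 5, 1 → the goalkeeper's minimax is 1.
They coincide at (center, low-left), so the value is 1.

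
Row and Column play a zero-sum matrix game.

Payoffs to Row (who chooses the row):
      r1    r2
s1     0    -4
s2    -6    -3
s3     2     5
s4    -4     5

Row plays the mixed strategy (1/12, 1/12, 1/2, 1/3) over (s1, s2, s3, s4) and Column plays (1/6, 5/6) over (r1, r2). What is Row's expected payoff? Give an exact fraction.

205/72

Against (1/6, 5/6), each row's expected payoff is s1: -10/3; s2: -7/2; s3: 9/2; s4: 7/2.
Taking the (1/12, 1/12, 1/2, 1/3)-weighted average: (1/12)·(-10/3) + (1/12)·(-7/2) + (1/2)·(9/2) + (1/3)·(7/2) = 205/72.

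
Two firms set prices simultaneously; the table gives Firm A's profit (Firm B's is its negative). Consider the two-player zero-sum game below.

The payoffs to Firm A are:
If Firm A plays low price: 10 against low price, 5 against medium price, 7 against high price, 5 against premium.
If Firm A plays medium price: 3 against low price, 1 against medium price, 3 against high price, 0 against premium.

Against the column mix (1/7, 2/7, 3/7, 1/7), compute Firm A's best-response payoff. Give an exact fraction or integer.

46/7

low price: (10)·(1/7) + (5)·(2/7) + (7)·(3/7) + (5)·(1/7) = 46/7.
medium price: (3)·(1/7) + (1)·(2/7) + (3)·(3/7) + (0)·(1/7) = 2.
The best pure response is low price with expected payoff 46/7.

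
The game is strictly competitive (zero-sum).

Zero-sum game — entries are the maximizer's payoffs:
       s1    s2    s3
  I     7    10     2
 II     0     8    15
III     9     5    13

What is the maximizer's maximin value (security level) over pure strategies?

5

The worst-case payoff for each row is I: 2, II: 0, III: 5.
The best of these is 5.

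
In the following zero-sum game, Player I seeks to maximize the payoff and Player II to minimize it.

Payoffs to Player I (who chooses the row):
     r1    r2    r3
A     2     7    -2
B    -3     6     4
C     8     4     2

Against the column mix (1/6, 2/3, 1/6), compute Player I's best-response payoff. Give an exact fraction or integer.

A: (2)·(1/6) + (7)·(2/3) + (-2)·(1/6) = 14/3.
B: (-3)·(1/6) + (6)·(2/3) + (4)·(1/6) = 25/6.
C: (8)·(1/6) + (4)·(2/3) + (2)·(1/6) = 13/3.
The best pure response is A with expected payoff 14/3.

14/3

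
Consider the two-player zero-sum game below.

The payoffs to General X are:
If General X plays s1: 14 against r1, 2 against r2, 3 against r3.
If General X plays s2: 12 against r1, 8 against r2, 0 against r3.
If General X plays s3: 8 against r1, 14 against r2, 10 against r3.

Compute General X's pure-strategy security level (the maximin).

8

The worst-case payoff for each row is s1: 2, s2: 0, s3: 8.
The best of these is 8.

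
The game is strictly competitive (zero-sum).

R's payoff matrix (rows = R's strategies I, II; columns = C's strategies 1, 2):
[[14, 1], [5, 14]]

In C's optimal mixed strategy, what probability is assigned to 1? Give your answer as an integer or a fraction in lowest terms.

13/22

Row minima are 1 and 5, so R's maximin is 5; column maxima are 14 and 14, so C's minimax is 14. These differ, so the equilibrium is in mixed strategies.
Let C play 1 with probability q. R is indifferent when 14q + (1−q) = 5q + 14(1−q), giving q = 13/22.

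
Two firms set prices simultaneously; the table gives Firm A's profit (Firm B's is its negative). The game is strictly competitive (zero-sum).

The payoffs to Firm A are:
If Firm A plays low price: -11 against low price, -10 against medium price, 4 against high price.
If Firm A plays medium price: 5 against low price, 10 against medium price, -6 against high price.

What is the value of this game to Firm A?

Column medium price is strictly dominated by low price for Firm B (it gives Firm A more in every row).
The remaining 2×2 game on (low price, medium price) × (low price, high price) has no saddle point. Let Firm A play low price with probability p; indifference gives −11p + 5(1−p) = 4p − 6(1−p), so p = 11/26.
Similarly Firm B's optimal q on low price is 5/13, and the value is -11·(5/13) + (4)·(8/13) = -23/13.

-23/13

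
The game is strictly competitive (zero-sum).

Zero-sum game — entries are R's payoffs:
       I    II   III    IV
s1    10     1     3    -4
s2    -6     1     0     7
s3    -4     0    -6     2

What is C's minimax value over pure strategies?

1

The worst case (largest entry) in each column is I: 10, II: 1, III: 3, IV: 7.
The best (smallest) of these is 1.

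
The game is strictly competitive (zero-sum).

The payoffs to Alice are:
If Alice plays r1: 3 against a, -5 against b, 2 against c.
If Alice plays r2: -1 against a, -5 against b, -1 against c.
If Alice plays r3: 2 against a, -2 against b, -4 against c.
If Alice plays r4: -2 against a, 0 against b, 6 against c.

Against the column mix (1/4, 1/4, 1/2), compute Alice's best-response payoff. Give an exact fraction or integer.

5/2

r1: (3)·(1/4) + (-5)·(1/4) + (2)·(1/2) = 1/2.
r2: (-1)·(1/4) + (-5)·(1/4) + (-1)·(1/2) = -2.
r3: (2)·(1/4) + (-2)·(1/4) + (-4)·(1/2) = -2.
r4: (-2)·(1/4) + (0)·(1/4) + (6)·(1/2) = 5/2.
The best pure response is r4 with expected payoff 5/2.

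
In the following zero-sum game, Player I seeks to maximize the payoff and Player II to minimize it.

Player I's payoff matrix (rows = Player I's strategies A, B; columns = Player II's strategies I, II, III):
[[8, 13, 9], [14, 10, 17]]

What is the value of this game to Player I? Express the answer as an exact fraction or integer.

Column III is strictly dominated by I for Player II (it gives Player I more in every row).
The remaining 2×2 game on (A, B) × (I, II) has no saddle point. Let Player I play A with probability p; indifference gives 8p + 14(1−p) = 13p + 10(1−p), so p = 4/9.
Similarly Player II's optimal q on I is 1/3, and the value is 8·(1/3) + (13)·(2/3) = 34/3.

34/3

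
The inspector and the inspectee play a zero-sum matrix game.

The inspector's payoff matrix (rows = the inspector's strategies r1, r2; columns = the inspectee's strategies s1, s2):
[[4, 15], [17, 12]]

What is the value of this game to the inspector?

Row minima are 4 and 12, so the inspector's maximin is 12; column maxima are 17 and 15, so the inspectee's minimax is 15. These differ, so the equilibrium is in mixed strategies.
Let the inspector play r1 with probability p. The inspectee is indifferent when 4p + 17(1−p) = 15p + 12(1−p), giving p = 5/16.
Let the inspectee play s1 with probability q. The inspector is indifferent when 4q + 15(1−q) = 17q + 12(1−q), giving q = 3/16.
The value is 4·(3/16) + (15)·(13/16) = 207/16.

207/16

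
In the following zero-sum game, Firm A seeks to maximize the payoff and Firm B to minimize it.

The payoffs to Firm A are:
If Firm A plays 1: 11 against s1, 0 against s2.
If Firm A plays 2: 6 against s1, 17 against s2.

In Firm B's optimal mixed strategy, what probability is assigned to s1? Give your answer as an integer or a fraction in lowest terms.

Row minima are 0 and 6, so Firm A's maximin is 6; column maxima are 11 and 17, so Firm B's minimax is 11. These differ, so the equilibrium is in mixed strategies.
Let Firm B play s1 with probability q. Firm A is indifferent when 11q = 6q + 17(1−q), giving q = 17/22.

17/22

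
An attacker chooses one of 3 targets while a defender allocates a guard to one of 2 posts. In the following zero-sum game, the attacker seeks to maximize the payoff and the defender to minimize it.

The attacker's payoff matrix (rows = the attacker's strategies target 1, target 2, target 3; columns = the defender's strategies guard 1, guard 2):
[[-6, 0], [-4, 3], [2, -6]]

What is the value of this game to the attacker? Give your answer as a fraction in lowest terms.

-6/5

Row target 1 is strictly dominated by row target 2, so the attacker never plays it.
The remaining 2×2 game on (target 2, target 3) × (guard 1, guard 2) has no saddle point. Let the attacker play target 2 with probability p; indifference gives −4p + 2(1−p) = 3p − 6(1−p), so p = 8/15.
Similarly the defender's optimal q on guard 1 is 3/5, and the value is -4·(3/5) + (3)·(2/5) = -6/5.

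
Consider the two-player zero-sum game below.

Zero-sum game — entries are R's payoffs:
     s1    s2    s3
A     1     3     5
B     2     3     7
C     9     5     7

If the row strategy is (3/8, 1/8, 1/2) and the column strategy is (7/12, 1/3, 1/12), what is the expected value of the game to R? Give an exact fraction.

155/32

Against (7/12, 1/3, 1/12), each row's expected payoff is A: 2; B: 11/4; C: 15/2.
Taking the (3/8, 1/8, 1/2)-weighted average: (3/8)·(2) + (1/8)·(11/4) + (1/2)·(15/2) = 155/32.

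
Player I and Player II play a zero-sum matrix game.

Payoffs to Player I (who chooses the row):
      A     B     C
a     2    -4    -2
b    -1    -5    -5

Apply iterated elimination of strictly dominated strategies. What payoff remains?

-4

Column A is strictly dominated by B for Player II (-4<2, -5<-1); eliminate A.
Row b is strictly dominated by row a (-4>-5, -2>-5); eliminate b.
Column C is strictly dominated by B for Player II (-4<-2); eliminate C.
Only (a, B) remains, with payoff -4.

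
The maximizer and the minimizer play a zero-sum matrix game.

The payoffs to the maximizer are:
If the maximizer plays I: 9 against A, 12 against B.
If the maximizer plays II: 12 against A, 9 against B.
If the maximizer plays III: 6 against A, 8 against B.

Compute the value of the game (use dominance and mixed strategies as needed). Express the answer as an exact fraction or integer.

Row III is strictly dominated by row II, so the maximizer never plays it.
The remaining 2×2 game on (I, II) × (A, B) has no saddle point. Let the maximizer play I with probability p; indifference gives 9p + 12(1−p) = 12p + 9(1−p), so p = 1/2.
Similarly the minimizer's optimal q on A is 1/2, and the value is 9·(1/2) + (12)·(1/2) = 21/2.

21/2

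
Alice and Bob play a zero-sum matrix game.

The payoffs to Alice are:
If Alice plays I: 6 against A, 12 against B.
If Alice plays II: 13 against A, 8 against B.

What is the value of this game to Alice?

108/11

Row minima are 6 and 8, so Alice's maximin is 8; column maxima are 13 and 12, so Bob's minimax is 12. These differ, so the equilibrium is in mixed strategies.
Let Alice play I with probability p. Bob is indifferent when 6p + 13(1−p) = 12p + 8(1−p), giving p = 5/11.
Let Bob play A with probability q. Alice is indifferent when 6q + 12(1−q) = 13q + 8(1−q), giving q = 4/11.
The value is 6·(4/11) + (12)·(7/11) = 108/11.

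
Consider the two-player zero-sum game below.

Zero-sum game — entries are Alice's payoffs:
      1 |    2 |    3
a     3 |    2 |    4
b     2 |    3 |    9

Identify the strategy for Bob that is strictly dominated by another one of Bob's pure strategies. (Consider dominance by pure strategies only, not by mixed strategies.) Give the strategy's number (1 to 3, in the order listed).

Bob prefers columns that give Alice less. Compare 3 with 1: 3 < 4, 2 < 9.
So 1 strictly dominates 3 for Bob; 3 is strictly dominated.

3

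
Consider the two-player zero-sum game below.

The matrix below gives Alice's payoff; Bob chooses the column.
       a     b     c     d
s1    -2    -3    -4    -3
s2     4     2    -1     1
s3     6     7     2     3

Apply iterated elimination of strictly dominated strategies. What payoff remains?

2

Column b is strictly dominated by c for Bob (-4<-3, -1<2, 2<7); eliminate b.
Column d is strictly dominated by c for Bob (-4<-3, -1<1, 2<3); eliminate d.
Column a is strictly dominated by c for Bob (-4<-2, -1<4, 2<6); eliminate a.
Row s1 is strictly dominated by row s2 (-1>-4); eliminate s1.
Row s2 is strictly dominated by row s3 (2>-1); eliminate s2.
Only (s3, c) remains, with payoff 2.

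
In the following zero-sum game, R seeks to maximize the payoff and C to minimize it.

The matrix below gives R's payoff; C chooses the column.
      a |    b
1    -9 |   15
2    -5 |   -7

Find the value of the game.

Row minima are -9 and -7, so R's maximin is -7; column maxima are -5 and 15, so C's minimax is -5. These differ, so the equilibrium is in mixed strategies.
Let R play 1 with probability p. C is indifferent when −9p − 5(1−p) = 15p − 7(1−p), giving p = 1/13.
Let C play a with probability q. R is indifferent when −9q + 15(1−q) = −5q − 7(1−q), giving q = 11/13.
The value is -9·(11/13) + (15)·(2/13) = -69/13.

-69/13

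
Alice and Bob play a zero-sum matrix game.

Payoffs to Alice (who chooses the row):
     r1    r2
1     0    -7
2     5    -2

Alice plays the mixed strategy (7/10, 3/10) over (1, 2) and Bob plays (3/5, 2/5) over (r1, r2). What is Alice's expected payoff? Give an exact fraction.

Against (3/5, 2/5), each row's expected payoff is 1: -14/5; 2: 11/5.
Taking the (7/10, 3/10)-weighted average: (7/10)·(-14/5) + (3/10)·(11/5) = -13/10.

-13/10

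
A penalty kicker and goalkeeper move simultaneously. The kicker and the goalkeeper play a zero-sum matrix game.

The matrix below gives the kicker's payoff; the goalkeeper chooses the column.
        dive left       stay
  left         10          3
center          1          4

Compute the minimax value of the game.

Row minima are 3 and 1, so the kicker's maximin is 3; column maxima are 10 and 4, so the goalkeeper's minimax is 4. These differ, so the equilibrium is in mixed strategies.
Let the kicker play left with probability p. The goalkeeper is indifferent when 10p + (1−p) = 3p + 4(1−p), giving p = 3/10.
Let the goalkeeper play dive left with probability q. The kicker is indifferent when 10q + 3(1−q) = q + 4(1−q), giving q = 1/10.
The value is 10·(1/10) + (3)·(9/10) = 37/10.

37/10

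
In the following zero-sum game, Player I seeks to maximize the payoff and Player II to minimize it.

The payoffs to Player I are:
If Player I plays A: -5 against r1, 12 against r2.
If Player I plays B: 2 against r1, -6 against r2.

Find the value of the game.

-6/25

Row minima are -5 and -6, so Player I's maximin is -5; column maxima are 2 and 12, so Player II's minimax is 2. These differ, so the equilibrium is in mixed strategies.
Let Player I play A with probability p. Player II is indifferent when −5p + 2(1−p) = 12p − 6(1−p), giving p = 8/25.
Let Player II play r1 with probability q. Player I is indifferent when −5q + 12(1−q) = 2q − 6(1−q), giving q = 18/25.
The value is -5·(18/25) + (12)·(7/25) = -6/25.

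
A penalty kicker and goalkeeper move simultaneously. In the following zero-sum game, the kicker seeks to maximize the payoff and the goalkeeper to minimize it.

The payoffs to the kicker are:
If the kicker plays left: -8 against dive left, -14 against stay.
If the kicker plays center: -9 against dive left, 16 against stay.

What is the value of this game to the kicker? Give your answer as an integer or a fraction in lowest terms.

-254/31

Row minima are -14 and -9, so the kicker's maximin is -9; column maxima are -8 and 16, so the goalkeeper's minimax is -8. These differ, so the equilibrium is in mixed strategies.
Let the kicker play left with probability p. The goalkeeper is indifferent when −8p − 9(1−p) = −14p + 16(1−p), giving p = 25/31.
Let the goalkeeper play dive left with probability q. The kicker is indifferent when −8q − 14(1−q) = −9q + 16(1−q), giving q = 30/31.
The value is -8·(30/31) + (-14)·(1/31) = -254/31.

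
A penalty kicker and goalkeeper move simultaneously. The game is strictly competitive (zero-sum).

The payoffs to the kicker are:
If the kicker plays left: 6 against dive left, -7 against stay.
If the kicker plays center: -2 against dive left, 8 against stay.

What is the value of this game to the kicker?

34/23

Row minima are -7 and -2, so the kicker's maximin is -2; column maxima are 6 and 8, so the goalkeeper's minimax is 6. These differ, so the equilibrium is in mixed strategies.
Let the kicker play left with probability p. The goalkeeper is indifferent when 6p − 2(1−p) = −7p + 8(1−p), giving p = 10/23.
Let the goalkeeper play dive left with probability q. The kicker is indifferent when 6q − 7(1−q) = −2q + 8(1−q), giving q = 15/23.
The value is 6·(15/23) + (-7)·(8/23) = 34/23.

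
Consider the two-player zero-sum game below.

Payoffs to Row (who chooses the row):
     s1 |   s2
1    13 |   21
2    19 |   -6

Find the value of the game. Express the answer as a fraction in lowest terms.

159/11

Row minima are 13 and -6, so Row's maximin is 13; column maxima are 19 and 21, so Column's minimax is 19. These differ, so the equilibrium is in mixed strategies.
Let Row play 1 with probability p. Column is indifferent when 13p + 19(1−p) = 21p − 6(1−p), giving p = 25/33.
Let Column play s1 with probability q. Row is indifferent when 13q + 21(1−q) = 19q − 6(1−q), giving q = 9/11.
The value is 13·(9/11) + (21)·(2/11) = 159/11.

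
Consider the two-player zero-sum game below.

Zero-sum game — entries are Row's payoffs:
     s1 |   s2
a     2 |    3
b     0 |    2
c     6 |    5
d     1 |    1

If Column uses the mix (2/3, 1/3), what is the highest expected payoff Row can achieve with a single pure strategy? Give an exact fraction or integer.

a: (2)·(2/3) + (3)·(1/3) = 7/3.
b: (0)·(2/3) + (2)·(1/3) = 2/3.
c: (6)·(2/3) + (5)·(1/3) = 17/3.
d: (1)·(2/3) + (1)·(1/3) = 1.
The best pure response is c with expected payoff 17/3.

17/3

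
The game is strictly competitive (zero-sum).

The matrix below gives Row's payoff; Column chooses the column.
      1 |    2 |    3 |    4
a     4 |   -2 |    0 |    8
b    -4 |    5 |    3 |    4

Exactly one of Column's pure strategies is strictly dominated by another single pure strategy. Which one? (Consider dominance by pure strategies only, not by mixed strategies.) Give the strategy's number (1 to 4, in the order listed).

Column prefers columns that give Row less. Compare 4 with 1: 4 < 8, -4 < 4.
So 1 strictly dominates 4 for Column; 4 is strictly dominated.

4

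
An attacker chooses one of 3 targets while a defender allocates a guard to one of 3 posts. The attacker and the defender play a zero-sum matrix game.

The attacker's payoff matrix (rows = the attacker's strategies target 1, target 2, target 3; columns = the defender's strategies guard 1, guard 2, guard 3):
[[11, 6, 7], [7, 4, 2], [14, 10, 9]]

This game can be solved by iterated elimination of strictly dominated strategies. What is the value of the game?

Column guard 1 is strictly dominated by guard 2 for the defender (6<11, 4<7, 10<14); eliminate guard 1.
Row target 2 is strictly dominated by row target 1 (6>4, 7>2); eliminate target 2.
Row target 1 is strictly dominated by row target 3 (10>6, 9>7); eliminate target 1.
Column guard 2 is strictly dominated by guard 3 for the defender (9<10); eliminate guard 2.
Only (target 3, guard 3) remains, with payoff 9.

9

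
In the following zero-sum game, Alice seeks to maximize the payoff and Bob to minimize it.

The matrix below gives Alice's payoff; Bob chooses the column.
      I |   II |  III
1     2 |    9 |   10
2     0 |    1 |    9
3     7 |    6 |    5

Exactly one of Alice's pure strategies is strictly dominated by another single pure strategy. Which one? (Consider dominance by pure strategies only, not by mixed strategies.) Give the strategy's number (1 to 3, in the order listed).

2

Compare 2 with 1: 2 > 0, 9 > 1, 10 > 9.
So 1 strictly dominates 2 for Alice; 2 is strictly dominated.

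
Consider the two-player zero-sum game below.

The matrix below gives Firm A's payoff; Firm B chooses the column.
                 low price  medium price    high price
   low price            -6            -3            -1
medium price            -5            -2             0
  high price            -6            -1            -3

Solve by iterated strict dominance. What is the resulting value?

-5

Column high price is strictly dominated by low price for Firm B (-6<-1, -5<0, -6<-3); eliminate high price.
Row low price is strictly dominated by row medium price (-5>-6, -2>-3); eliminate low price.
Column medium price is strictly dominated by low price for Firm B (-5<-2, -6<-1); eliminate medium price.
Row high price is strictly dominated by row medium price (-5>-6); eliminate high price.
Only (medium price, low price) remains, with payoff -5.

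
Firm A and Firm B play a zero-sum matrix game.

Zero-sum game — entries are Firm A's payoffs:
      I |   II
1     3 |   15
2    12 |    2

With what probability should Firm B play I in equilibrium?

Row minima are 3 and 2, so Firm A's maximin is 3; column maxima are 12 and 15, so Firm B's minimax is 12. These differ, so the equilibrium is in mixed strategies.
Let Firm B play I with probability q. Firm A is indifferent when 3q + 15(1−q) = 12q + 2(1−q), giving q = 13/22.

13/22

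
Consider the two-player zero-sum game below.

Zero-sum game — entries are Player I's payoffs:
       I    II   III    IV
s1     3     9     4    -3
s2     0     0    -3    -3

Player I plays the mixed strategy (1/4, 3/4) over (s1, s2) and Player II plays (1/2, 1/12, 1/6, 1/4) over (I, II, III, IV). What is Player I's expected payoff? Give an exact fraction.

Against (1/2, 1/12, 1/6, 1/4), each row's expected payoff is s1: 13/6; s2: -5/4.
Taking the (1/4, 3/4)-weighted average: (1/4)·(13/6) + (3/4)·(-5/4) = -19/48.

-19/48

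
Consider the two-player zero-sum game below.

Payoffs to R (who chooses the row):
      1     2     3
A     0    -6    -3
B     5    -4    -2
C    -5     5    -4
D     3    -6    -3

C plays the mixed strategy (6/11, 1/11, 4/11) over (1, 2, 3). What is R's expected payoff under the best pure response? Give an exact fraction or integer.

18/11

A: (0)·(6/11) + (-6)·(1/11) + (-3)·(4/11) = -18/11.
B: (5)·(6/11) + (-4)·(1/11) + (-2)·(4/11) = 18/11.
C: (-5)·(6/11) + (5)·(1/11) + (-4)·(4/11) = -41/11.
D: (3)·(6/11) + (-6)·(1/11) + (-3)·(4/11) = 0.
The best pure response is B with expected payoff 18/11.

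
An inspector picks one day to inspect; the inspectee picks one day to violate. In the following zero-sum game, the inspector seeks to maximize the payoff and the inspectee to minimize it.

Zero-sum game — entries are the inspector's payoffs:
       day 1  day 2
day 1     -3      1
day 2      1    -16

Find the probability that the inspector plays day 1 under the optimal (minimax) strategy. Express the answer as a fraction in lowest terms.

Row minima are -3 and -16, so the inspector's maximin is -3; column maxima are 1 and 1, so the inspectee's minimax is 1. These differ, so the equilibrium is in mixed strategies.
Let the inspector play day 1 with probability p. The inspectee is indifferent when −3p + (1−p) = p − 16(1−p), giving p = 17/21.

17/21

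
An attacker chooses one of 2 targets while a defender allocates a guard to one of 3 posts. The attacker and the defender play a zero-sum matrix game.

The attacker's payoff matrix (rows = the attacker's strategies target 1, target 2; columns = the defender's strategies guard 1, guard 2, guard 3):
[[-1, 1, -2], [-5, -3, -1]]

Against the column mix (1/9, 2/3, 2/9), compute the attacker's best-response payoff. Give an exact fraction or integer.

1/9

target 1: (-1)·(1/9) + (1)·(2/3) + (-2)·(2/9) = 1/9.
target 2: (-5)·(1/9) + (-3)·(2/3) + (-1)·(2/9) = -25/9.
The best pure response is target 1 with expected payoff 1/9.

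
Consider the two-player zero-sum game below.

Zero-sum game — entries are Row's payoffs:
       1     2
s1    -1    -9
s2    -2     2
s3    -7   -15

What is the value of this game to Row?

-5/3

Row s3 is strictly dominated by row s1, so Row never plays it.
The remaining 2×2 game on (s1, s2) × (1, 2) has no saddle point. Let Row play s1 with probability p; indifference gives −p − 2(1−p) = −9p + 2(1−p), so p = 1/3.
Similarly Column's optimal q on 1 is 11/12, and the value is -1·(11/12) + (-9)·(1/12) = -5/3.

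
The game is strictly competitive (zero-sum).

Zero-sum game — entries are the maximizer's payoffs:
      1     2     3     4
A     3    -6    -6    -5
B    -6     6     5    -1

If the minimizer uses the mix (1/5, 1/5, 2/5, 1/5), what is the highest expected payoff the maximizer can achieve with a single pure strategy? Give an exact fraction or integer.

A: (3)·(1/5) + (-6)·(1/5) + (-6)·(2/5) + (-5)·(1/5) = -4.
B: (-6)·(1/5) + (6)·(1/5) + (5)·(2/5) + (-1)·(1/5) = 9/5.
The best pure response is B with expected payoff 9/5.

9/5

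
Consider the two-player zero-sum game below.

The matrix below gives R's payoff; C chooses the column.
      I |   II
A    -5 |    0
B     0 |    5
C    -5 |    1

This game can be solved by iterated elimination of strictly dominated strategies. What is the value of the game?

Column II is strictly dominated by I for C (-5<0, 0<5, -5<1); eliminate II.
Row C is strictly dominated by row B (0>-5); eliminate C.
Row A is strictly dominated by row B (0>-5); eliminate A.
Only (B, I) remains, with payoff 0.

0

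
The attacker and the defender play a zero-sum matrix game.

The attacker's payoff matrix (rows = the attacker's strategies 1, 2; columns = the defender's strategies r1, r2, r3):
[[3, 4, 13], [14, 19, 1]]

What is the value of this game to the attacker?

179/23

Column r2 is strictly dominated by r1 for the defender (it gives the attacker more in every row).
The remaining 2×2 game on (1, 2) × (r1, r3) has no saddle point. Let the attacker play 1 with probability p; indifference gives 3p + 14(1−p) = 13p + (1−p), so p = 13/23.
Similarly the defender's optimal q on r1 is 12/23, and the value is 3·(12/23) + (13)·(11/23) = 179/23.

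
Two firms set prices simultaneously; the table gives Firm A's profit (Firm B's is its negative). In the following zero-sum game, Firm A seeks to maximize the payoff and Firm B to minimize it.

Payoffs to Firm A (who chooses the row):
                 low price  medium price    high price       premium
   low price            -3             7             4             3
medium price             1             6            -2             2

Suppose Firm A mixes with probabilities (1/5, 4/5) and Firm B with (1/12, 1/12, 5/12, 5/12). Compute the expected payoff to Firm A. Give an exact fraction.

Against (1/12, 1/12, 5/12, 5/12), each row's expected payoff is low price: 13/4; medium price: 7/12.
Taking the (1/5, 4/5)-weighted average: (1/5)·(13/4) + (4/5)·(7/12) = 67/60.

67/60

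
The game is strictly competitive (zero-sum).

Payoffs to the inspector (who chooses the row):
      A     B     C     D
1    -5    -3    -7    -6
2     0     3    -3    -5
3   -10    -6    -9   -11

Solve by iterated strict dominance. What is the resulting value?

-5

Column B is strictly dominated by A for the inspectee (-5<-3, 0<3, -10<-6); eliminate B.
Row 3 is strictly dominated by row 1 (-5>-10, -7>-9, -6>-11); eliminate 3.
Column A is strictly dominated by C for the inspectee (-7<-5, -3<0); eliminate A.
Row 1 is strictly dominated by row 2 (-3>-7, -5>-6); eliminate 1.
Column C is strictly dominated by D for the inspectee (-5<-3); eliminate C.
Only (2, D) remains, with payoff -5.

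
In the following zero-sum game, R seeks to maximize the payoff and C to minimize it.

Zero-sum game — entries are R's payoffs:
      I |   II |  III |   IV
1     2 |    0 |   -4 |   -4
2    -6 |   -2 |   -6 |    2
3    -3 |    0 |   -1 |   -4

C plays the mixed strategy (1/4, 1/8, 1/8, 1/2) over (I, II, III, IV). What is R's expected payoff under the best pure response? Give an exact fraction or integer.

-3/2

1: (2)·(1/4) + (0)·(1/8) + (-4)·(1/8) + (-4)·(1/2) = -2.
2: (-6)·(1/4) + (-2)·(1/8) + (-6)·(1/8) + (2)·(1/2) = -3/2.
3: (-3)·(1/4) + (0)·(1/8) + (-1)·(1/8) + (-4)·(1/2) = -23/8.
The best pure response is 2 with expected payoff -3/2.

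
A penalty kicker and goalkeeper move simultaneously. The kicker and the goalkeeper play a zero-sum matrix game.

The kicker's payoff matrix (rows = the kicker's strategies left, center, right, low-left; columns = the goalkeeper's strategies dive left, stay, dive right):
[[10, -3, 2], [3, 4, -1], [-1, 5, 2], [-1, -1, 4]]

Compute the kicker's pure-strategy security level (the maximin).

The worst-case payoff for each row is left: -3, center: -1, right: -1, low-left: -1.
The best of these is -1.

-1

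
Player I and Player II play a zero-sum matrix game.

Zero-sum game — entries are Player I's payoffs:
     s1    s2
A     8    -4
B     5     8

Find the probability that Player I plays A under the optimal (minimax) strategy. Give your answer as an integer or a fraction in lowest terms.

Row minima are -4 and 5, so Player I's maximin is 5; column maxima are 8 and 8, so Player II's minimax is 8. These differ, so the equilibrium is in mixed strategies.
Let Player I play A with probability p. Player II is indifferent when 8p + 5(1−p) = −4p + 8(1−p), giving p = 1/5.

1/5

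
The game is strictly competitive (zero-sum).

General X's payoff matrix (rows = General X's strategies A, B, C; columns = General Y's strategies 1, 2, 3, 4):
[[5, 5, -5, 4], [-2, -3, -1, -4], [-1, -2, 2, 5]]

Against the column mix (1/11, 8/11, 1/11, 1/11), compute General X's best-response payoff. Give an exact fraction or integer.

A: (5)·(1/11) + (5)·(8/11) + (-5)·(1/11) + (4)·(1/11) = 4.
B: (-2)·(1/11) + (-3)·(8/11) + (-1)·(1/11) + (-4)·(1/11) = -31/11.
C: (-1)·(1/11) + (-2)·(8/11) + (2)·(1/11) + (5)·(1/11) = -10/11.
The best pure response is A with expected payoff 4.

4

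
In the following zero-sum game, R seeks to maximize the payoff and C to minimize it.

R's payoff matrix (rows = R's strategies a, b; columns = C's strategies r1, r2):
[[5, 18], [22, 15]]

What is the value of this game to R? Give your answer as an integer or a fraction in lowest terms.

Row minima are 5 and 15, so R's maximin is 15; column maxima are 22 and 18, so C's minimax is 18. These differ, so the equilibrium is in mixed strategies.
Let R play a with probability p. C is indifferent when 5p + 22(1−p) = 18p + 15(1−p), giving p = 7/20.
Let C play r1 with probability q. R is indifferent when 5q + 18(1−q) = 22q + 15(1−q), giving q = 3/20.
The value is 5·(3/20) + (18)·(17/20) = 321/20.

321/20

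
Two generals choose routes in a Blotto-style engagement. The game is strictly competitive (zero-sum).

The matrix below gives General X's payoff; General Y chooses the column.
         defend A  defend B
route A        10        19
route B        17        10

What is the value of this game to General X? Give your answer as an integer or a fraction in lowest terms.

Row minima are 10 and 10, so General X's maximin is 10; column maxima are 17 and 19, so General Y's minimax is 17. These differ, so the equilibrium is in mixed strategies.
Let General X play route A with probability p. General Y is indifferent when 10p + 17(1−p) = 19p + 10(1−p), giving p = 7/16.
Let General Y play defend A with probability q. General X is indifferent when 10q + 19(1−q) = 17q + 10(1−q), giving q = 9/16.
The value is 10·(9/16) + (19)·(7/16) = 223/16.

223/16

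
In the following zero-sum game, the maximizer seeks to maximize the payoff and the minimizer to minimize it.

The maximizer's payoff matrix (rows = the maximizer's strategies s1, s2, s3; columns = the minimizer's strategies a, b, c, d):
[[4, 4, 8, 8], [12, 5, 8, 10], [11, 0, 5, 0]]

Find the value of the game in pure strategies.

Row minima: 4, 5, 0 → the maximizer's maximin is 5.
Column maxima: 12, 5, 8, 10 → the minimizer's minimax is 5.
They coincide at (s2, b), so the value is 5.

5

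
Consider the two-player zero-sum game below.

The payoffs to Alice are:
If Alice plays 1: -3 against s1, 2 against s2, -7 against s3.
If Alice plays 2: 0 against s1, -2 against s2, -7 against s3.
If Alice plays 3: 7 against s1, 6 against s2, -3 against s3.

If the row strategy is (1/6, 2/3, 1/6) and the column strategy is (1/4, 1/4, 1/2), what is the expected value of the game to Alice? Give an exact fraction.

-3

Against (1/4, 1/4, 1/2), each row's expected payoff is 1: -15/4; 2: -4; 3: 7/4.
Taking the (1/6, 2/3, 1/6)-weighted average: (1/6)·(-15/4) + (2/3)·(-4) + (1/6)·(7/4) = -3.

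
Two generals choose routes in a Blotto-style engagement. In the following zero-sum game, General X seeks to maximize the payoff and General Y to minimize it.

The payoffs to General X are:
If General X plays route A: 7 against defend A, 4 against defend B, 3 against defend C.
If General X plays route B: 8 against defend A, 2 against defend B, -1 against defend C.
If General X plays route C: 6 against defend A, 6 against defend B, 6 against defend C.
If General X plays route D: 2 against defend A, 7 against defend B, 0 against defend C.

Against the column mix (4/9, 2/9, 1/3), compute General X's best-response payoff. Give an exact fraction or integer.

route A: (7)·(4/9) + (4)·(2/9) + (3)·(1/3) = 5.
route B: (8)·(4/9) + (2)·(2/9) + (-1)·(1/3) = 11/3.
route C: (6)·(4/9) + (6)·(2/9) + (6)·(1/3) = 6.
route D: (2)·(4/9) + (7)·(2/9) + (0)·(1/3) = 22/9.
The best pure response is route C with expected payoff 6.

6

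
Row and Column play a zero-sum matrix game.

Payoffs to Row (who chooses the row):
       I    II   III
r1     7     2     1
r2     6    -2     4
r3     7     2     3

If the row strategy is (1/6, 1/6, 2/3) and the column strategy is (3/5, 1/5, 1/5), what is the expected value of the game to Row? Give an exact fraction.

Against (3/5, 1/5, 1/5), each row's expected payoff is r1: 24/5; r2: 4; r3: 26/5.
Taking the (1/6, 1/6, 2/3)-weighted average: (1/6)·(24/5) + (1/6)·(4) + (2/3)·(26/5) = 74/15.

74/15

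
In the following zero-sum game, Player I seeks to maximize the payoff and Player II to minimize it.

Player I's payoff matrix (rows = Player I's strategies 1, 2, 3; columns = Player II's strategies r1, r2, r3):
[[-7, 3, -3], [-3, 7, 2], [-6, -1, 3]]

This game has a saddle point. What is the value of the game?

-3

Row minima: -7, -3, -6 → Player I's maximin is -3.
Column maxima: -3, 7, 3 → Player II's minimax is -3.
They coincide at (2, r1), so the value is -3.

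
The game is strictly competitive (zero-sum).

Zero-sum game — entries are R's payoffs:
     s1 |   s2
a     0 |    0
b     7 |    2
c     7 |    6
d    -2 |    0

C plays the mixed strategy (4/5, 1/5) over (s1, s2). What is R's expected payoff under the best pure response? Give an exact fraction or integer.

a: (0)·(4/5) + (0)·(1/5) = 0.
b: (7)·(4/5) + (2)·(1/5) = 6.
c: (7)·(4/5) + (6)·(1/5) = 34/5.
d: (-2)·(4/5) + (0)·(1/5) = -8/5.
The best pure response is c with expected payoff 34/5.

34/5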